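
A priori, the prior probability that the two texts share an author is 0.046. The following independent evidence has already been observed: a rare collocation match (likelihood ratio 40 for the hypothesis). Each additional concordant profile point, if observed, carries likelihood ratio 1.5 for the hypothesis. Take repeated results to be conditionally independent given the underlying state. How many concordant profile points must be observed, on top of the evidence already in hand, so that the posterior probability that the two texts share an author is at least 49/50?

Prior odds = 0.046/0.954 = 23/477.
Bayes factor of the evidence already in hand = 40.
Odds after that evidence = (23/477) × 40 = 920/477.
Target odds = 0.98/0.02 = 49.
Need 1.5ⁿ ≥ 49 ÷ (920/477) = 23373/920.
1.5⁷ = 17.0859375 falls short of 23373/920 but 1.5⁸ = 25.62890625 reaches it, so n = 8.

8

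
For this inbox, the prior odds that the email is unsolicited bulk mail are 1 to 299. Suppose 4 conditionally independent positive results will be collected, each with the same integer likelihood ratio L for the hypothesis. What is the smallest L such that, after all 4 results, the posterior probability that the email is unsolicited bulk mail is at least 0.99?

Prior odds = 1/299.
Target odds = 0.99/0.01 = 99.
Need L⁴ ≥ 99 ÷ (1/299) = 29601.
13⁴ = 28561 < 29601 ≤ 38416 = 14⁴, so L = 14.

14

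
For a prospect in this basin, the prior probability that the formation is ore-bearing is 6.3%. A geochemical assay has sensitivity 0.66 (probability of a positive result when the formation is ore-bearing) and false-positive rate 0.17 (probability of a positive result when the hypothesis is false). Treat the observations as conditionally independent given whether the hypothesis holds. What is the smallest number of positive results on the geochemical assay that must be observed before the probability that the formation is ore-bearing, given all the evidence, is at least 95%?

Prior odds: 0.063 ÷ 0.937 = 63/937.
Likelihood ratio of a positive result = 0.66/0.17 = 66/17.
Target posterior odds = 0.95/0.05 = 19.
Need (63/937) × (66/17)ⁿ ≥ 19, i.e. (66/17)ⁿ ≥ 17803/63.
(66/17)⁴ = 18974736/83521 falls short of 17803/63 but (66/17)⁵ ≈882.013 reaches it, so n = 5.

5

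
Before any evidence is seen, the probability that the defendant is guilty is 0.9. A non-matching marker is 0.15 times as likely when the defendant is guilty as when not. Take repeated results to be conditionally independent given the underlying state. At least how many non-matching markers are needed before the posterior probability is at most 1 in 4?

2

Prior odds: 0.9 ÷ 0.1 = 9.
Likelihood ratio per non-matching marker = 0.15.
Target posterior odds = 0.25/0.75 = 1/3.
Need 9 × 0.15ⁿ ≤ 1/3, i.e. 0.15ⁿ ≤ 1/27.
0.15¹ = 0.15 is still above 1/27 but 0.15² = 0.0225 is at or below it, so n = 2.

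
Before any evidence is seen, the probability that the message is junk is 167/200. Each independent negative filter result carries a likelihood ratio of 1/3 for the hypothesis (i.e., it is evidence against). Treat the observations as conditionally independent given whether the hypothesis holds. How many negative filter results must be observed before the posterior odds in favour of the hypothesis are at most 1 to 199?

7

Prior odds: 0.835 ÷ 0.165 = 167/33.
Likelihood ratio per negative filter result = 1/3.
Target odds = 1/199.
Need (167/33) × (1/3)ⁿ ≤ 1/199, i.e. (1/3)ⁿ ≤ 33/33233.
(1/3)⁶ = 1/729 is still above 33/33233 but (1/3)⁷ = 1/2187 is at or below it, so n = 7.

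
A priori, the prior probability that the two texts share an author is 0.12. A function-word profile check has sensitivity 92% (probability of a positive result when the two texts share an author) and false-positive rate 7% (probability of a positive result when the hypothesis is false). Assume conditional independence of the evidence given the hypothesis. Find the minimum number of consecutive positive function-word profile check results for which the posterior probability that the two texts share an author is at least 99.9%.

4

Prior odds = 0.12/0.88 = 3/22.
Likelihood ratio of a positive result = 0.92/0.07 = 92/7.
Target posterior odds = 0.999/0.001 = 999.
Require (92/7)ⁿ ≥ 999 ÷ (3/22) = 7326.
(92/7)³ = 778688/343 falls short of 7326 but (92/7)⁴ = 71639296/2401 reaches it, so n = 4.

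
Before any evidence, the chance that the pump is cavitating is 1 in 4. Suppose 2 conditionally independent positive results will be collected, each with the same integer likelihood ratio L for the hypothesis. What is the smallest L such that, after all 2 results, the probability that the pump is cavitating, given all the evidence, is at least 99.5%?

Prior odds = 0.25/0.75 = 1/3.
Target odds = 0.995/0.005 = 199.
Need L² ≥ 199 ÷ (1/3) = 597.
24² = 576 < 597 ≤ 625 = 25², so L = 25.

25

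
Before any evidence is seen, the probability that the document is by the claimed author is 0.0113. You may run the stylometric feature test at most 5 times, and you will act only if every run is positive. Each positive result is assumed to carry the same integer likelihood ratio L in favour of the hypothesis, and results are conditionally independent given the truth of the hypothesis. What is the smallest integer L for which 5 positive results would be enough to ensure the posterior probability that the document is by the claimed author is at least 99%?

7

Prior odds = 0.0113/0.9887 = 113/9887.
Target odds = 0.99/0.01 = 99.
Need L⁵ ≥ 99 ÷ (113/9887) = 978813/113.
6⁵ = 7776 < 978813/113 ≤ 16807 = 7⁵, so L = 7.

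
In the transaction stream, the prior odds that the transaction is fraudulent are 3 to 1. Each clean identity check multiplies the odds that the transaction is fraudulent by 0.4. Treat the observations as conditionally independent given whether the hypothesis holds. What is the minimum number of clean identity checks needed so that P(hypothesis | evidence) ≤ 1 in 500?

8

Prior odds = 3.
Likelihood ratio per clean identity check = 0.4.
Target odds: 0.002 ÷ 0.998 = 1/499.
Require 0.4ⁿ ≤ 1/499 ÷ 3 = 1/1497.
0.4⁷ = 128/78125 is still above 1/1497 but 0.4⁸ = 256/390625 is at or below it, so n = 8.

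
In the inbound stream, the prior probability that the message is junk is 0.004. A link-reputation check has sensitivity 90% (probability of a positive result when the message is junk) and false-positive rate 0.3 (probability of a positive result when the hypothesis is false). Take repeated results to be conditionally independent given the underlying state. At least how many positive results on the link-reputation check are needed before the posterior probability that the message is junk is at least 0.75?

Prior odds = 0.004/0.996 = 1/249.
Likelihood ratio of a positive result = 0.9/0.3 = 3.
Target posterior odds = 0.75/0.25 = 3.
Need (1/249) × 3ⁿ ≥ 3, i.e. 3ⁿ ≥ 747.
3⁶ = 729 falls short of 747 but 3⁷ = 2187 reaches it, so n = 7.

7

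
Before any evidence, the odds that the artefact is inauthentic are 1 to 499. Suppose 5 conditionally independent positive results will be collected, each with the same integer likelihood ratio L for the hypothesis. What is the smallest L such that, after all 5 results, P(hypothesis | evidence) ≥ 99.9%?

Prior odds = 1/499.
Target odds = 0.999/0.001 = 999.
Need L⁵ ≥ 999 ÷ (1/499) = 498501.
13⁵ = 371293 < 498501 ≤ 537824 = 14⁵, so L = 14.

14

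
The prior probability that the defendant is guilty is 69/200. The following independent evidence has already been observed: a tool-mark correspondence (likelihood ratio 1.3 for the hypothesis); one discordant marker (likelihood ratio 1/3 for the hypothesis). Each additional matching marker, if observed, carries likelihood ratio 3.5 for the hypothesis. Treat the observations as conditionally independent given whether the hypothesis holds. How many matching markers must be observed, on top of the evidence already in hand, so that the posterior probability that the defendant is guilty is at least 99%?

5

Prior odds = 0.345/0.655 = 69/131.
Combined Bayes factor of the evidence already in hand = 1.3 × (1/3) = 13/30.
Odds after that evidence = (69/131) × 13/30 = 299/1310.
Target odds = 0.99/0.01 = 99.
Need 3.5ⁿ ≥ 99 ÷ (299/1310) = 129690/299.
3.5⁴ = 150.0625 falls short of 129690/299 but 3.5⁵ = 525.21875 reaches it, so n = 5.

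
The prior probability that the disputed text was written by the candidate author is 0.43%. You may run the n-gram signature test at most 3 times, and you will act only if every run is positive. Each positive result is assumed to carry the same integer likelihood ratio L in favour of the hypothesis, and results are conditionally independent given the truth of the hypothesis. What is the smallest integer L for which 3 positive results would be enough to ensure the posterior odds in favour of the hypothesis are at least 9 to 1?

13

Prior odds = 0.0043/0.9957 = 43/9957.
Target odds = 9.
Need L³ ≥ 9 ÷ (43/9957) = 89613/43.
12³ = 1728 < 89613/43 ≤ 2197 = 13³, so L = 13.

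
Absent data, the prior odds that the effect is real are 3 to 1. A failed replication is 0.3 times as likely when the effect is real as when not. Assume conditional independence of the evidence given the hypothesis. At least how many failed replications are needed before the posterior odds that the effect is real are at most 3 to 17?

Prior odds = 3.
Likelihood ratio per failed replication = 0.3.
Target odds = 3/17.
Require 0.3ⁿ ≤ 3/17 ÷ 3 = 1/17.
0.3² = 0.09 is still above 1/17 but 0.3³ = 0.027 is at or below it, so n = 3.

3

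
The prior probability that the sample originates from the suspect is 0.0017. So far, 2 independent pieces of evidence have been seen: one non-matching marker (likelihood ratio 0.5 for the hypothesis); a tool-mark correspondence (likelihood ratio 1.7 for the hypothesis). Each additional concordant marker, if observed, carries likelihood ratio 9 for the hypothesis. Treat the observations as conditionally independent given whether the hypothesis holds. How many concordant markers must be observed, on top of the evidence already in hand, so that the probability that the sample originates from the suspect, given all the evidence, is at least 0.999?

Prior odds = 0.0017/0.9983 = 17/9983.
Combined Bayes factor of the evidence already in hand = 0.5 × 1.7 = 0.85.
Odds after that evidence = (17/9983) × 0.85 = 289/199660.
Target odds = 0.999/0.001 = 999.
Need 9ⁿ ≥ 999 ÷ (289/199660) = 199460340/289.
9⁶ = 531441 falls short of 199460340/289 but 9⁷ = 4782969 reaches it, so n = 7.

7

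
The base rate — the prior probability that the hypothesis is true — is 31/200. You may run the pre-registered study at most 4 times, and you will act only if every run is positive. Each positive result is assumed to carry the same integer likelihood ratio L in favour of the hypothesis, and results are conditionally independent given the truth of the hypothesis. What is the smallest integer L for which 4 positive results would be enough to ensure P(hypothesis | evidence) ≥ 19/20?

Prior odds = 0.155/0.845 = 31/169.
Target odds = 0.95/0.05 = 19.
Need L⁴ ≥ 19 ÷ (31/169) = 3211/31.
3⁴ = 81 < 3211/31 ≤ 256 = 4⁴, so L = 4.

4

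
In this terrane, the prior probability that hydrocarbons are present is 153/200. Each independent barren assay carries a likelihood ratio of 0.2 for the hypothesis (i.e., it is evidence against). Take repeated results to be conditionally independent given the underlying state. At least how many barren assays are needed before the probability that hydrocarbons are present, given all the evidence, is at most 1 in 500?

5

Prior odds: 0.765 ÷ 0.235 = 153/47.
Likelihood ratio per barren assay = 0.2.
Target odds: 0.002 ÷ 0.998 = 1/499.
Require 0.2ⁿ ≤ 1/499 ÷ (153/47) = 47/76347.
0.2⁴ = 0.0016 is still above 47/76347 but 0.2⁵ = 0.00032 is at or below it, so n = 5.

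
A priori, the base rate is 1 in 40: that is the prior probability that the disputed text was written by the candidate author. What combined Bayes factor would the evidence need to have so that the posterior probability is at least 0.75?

117

Prior odds = 0.025/0.975 = 1/39.
Target odds = 0.75/0.25 = 3.
Required Bayes factor = 3 ÷ (1/39) = 117.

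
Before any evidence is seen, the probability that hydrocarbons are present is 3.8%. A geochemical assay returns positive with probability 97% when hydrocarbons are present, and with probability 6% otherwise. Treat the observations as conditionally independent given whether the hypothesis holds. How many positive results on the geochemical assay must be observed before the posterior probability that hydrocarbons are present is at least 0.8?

2

Prior odds: 0.038 ÷ 0.962 = 19/481.
Likelihood ratio of a positive result = 0.97/0.06 = 97/6.
Target posterior odds = 0.8/0.2 = 4.
Need (19/481) × (97/6)ⁿ ≥ 4, i.e. (97/6)ⁿ ≥ 1924/19.
(97/6)¹ = 97/6 falls short of 1924/19 but (97/6)² = 9409/36 reaches it, so n = 2.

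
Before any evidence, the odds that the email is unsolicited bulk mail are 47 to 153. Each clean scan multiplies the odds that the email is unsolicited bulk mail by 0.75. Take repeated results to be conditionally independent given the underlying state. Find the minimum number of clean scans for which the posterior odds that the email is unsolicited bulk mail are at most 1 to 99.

12

Prior odds = 47/153.
Likelihood ratio per clean scan = 0.75.
Target odds = 1/99.
Need (47/153) × 0.75ⁿ ≤ 1/99, i.e. 0.75ⁿ ≤ 17/517.
0.75¹¹ = 177147/4194304 is still above 17/517 but 0.75¹² = 531441/16777216 is at or below it, so n = 12.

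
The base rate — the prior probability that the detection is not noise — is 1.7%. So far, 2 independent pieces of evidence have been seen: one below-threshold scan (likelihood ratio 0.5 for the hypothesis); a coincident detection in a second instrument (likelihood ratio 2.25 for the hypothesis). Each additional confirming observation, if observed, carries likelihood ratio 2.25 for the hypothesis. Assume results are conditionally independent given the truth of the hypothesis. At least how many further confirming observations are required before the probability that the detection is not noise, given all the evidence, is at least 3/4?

Prior odds = 0.017/0.983 = 17/983.
Combined Bayes factor of the evidence already in hand = 0.5 × 2.25 = 1.125.
Odds after that evidence = (17/983) × 1.125 = 153/7864.
Target odds = 0.75/0.25 = 3.
Need 2.25ⁿ ≥ 3 ÷ (153/7864) = 7864/51.
2.25⁶ = 531441/4096 falls short of 7864/51 but 2.25⁷ = 4782969/16384 reaches it, so n = 7.

7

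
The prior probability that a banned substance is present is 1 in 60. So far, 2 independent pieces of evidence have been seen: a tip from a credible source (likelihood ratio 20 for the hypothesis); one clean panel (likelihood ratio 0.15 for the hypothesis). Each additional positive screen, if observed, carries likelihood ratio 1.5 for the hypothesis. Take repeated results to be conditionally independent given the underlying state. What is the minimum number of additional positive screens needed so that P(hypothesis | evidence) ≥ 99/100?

19

Prior odds = (1/60)/(59/60) = 1/59.
Combined Bayes factor of the evidence already in hand = 20 × 0.15 = 3.
Odds after that evidence = (1/59) × 3 = 3/59.
Target odds = 0.99/0.01 = 99.
Need 1.5ⁿ ≥ 99 ÷ (3/59) = 1947.
1.5¹⁸ = 387420489/262144 falls short of 1947 but 1.5¹⁹ ≈2216.84 reaches it, so n = 19.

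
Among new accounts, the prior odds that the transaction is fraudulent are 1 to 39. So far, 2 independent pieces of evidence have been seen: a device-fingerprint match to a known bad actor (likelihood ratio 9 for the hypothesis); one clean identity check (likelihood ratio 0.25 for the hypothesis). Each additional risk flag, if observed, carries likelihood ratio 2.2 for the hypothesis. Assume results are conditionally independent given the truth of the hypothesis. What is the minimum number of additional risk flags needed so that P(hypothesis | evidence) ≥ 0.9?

7

Prior odds = 1/39.
Combined Bayes factor of the evidence already in hand = 9 × 0.25 = 2.25.
Odds after that evidence = (1/39) × 2.25 = 3/52.
Target odds = 0.9/0.1 = 9.
Need 2.2ⁿ ≥ 9 ÷ (3/52) = 156.
2.2⁶ = 1771561/15625 falls short of 156 but 2.2⁷ = 19487171/78125 reaches it, so n = 7.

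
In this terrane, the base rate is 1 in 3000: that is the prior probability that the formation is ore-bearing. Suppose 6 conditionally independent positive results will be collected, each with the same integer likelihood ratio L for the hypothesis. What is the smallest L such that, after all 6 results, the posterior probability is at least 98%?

Prior odds = (1/3000)/(2999/3000) = 1/2999.
Target odds = 0.98/0.02 = 49.
Need L⁶ ≥ 49 ÷ (1/2999) = 146951.
7⁶ = 117649 < 146951 ≤ 262144 = 8⁶, so L = 8.

8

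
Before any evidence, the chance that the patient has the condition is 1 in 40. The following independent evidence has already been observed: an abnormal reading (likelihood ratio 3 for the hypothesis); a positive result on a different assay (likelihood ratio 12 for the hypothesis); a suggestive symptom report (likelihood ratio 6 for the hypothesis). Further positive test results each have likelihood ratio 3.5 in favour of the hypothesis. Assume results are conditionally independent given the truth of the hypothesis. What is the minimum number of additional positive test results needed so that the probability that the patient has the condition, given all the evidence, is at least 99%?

Prior odds = 0.025/0.975 = 1/39.
Combined Bayes factor of the evidence already in hand = 3 × 12 × 6 = 216.
Odds after that evidence = (1/39) × 216 = 72/13.
Target odds = 0.99/0.01 = 99.
Need 3.5ⁿ ≥ 99 ÷ (72/13) = 17.875.
3.5² = 12.25 falls short of 17.875 but 3.5³ = 42.875 reaches it, so n = 3.

3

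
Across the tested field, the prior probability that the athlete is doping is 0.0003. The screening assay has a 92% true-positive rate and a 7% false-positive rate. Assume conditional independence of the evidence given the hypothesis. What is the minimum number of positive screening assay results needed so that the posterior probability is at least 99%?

5

Prior odds = 0.0003/0.9997 = 3/9997.
Likelihood ratio of a positive result = 0.92/0.07 = 92/7.
Target posterior odds = 0.99/0.01 = 99.
Need (3/9997) × (92/7)ⁿ ≥ 99, i.e. (92/7)ⁿ ≥ 329901.
(92/7)⁴ = 71639296/2401 falls short of 329901 but (92/7)⁵ ≈392147 reaches it, so n = 5.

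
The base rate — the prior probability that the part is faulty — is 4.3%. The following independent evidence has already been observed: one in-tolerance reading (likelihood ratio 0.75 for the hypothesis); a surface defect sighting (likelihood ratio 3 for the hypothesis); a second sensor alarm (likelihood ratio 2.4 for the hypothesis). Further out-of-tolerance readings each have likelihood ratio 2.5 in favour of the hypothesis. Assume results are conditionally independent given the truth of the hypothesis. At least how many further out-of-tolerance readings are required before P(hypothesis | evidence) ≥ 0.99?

Prior odds = 0.043/0.957 = 43/957.
Combined Bayes factor of the evidence already in hand = 0.75 × 3 × 2.4 = 5.4.
Odds after that evidence = (43/957) × 5.4 = 387/1595.
Target odds = 0.99/0.01 = 99.
Need 2.5ⁿ ≥ 99 ÷ (387/1595) = 17545/43.
2.5⁶ = 244.140625 falls short of 17545/43 but 2.5⁷ = 610.3515625 reaches it, so n = 7.

7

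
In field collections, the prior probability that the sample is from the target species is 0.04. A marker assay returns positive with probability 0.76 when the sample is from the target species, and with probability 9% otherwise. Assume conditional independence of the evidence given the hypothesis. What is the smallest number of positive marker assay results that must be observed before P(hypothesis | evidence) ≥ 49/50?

4

Prior odds: 0.04 ÷ 0.96 = 1/24.
Likelihood ratio of a positive result = 0.76/0.09 = 76/9.
Target posterior odds = 0.98/0.02 = 49.
Need (1/24) × (76/9)ⁿ ≥ 49, i.e. (76/9)ⁿ ≥ 1176.
(76/9)³ = 438976/729 falls short of 1176 but (76/9)⁴ = 33362176/6561 reaches it, so n = 4.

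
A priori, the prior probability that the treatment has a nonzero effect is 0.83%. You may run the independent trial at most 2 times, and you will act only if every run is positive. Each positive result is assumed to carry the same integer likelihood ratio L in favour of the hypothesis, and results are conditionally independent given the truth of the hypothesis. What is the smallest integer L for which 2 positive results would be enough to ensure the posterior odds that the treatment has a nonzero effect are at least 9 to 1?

33

Prior odds = 0.0083/0.9917 = 83/9917.
Target odds = 9.
Need L² ≥ 9 ÷ (83/9917) = 89253/83.
32² = 1024 < 89253/83 ≤ 1089 = 33², so L = 33.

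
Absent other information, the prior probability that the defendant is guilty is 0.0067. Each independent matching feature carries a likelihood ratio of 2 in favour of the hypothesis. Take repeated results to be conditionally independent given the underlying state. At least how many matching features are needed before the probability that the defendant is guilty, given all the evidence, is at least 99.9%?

18

Prior odds = 0.0067/0.9933 = 67/9933.
Likelihood ratio per matching feature = 2.
Target odds: 0.999 ÷ 0.001 = 999.
Require 2ⁿ ≥ 999 ÷ (67/9933) = 9923067/67.
2¹⁷ = 131072 falls short of 9923067/67 but 2¹⁸ = 262144 reaches it, so n = 18.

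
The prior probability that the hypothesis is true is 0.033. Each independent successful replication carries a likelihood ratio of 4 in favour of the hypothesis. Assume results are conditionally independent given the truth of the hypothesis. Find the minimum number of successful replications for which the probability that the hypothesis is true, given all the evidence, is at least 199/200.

7

Prior odds: 0.033 ÷ 0.967 = 33/967.
Likelihood ratio per successful replication = 4.
Target posterior odds = 0.995/0.005 = 199.
Require 4ⁿ ≥ 199 ÷ (33/967) = 192433/33.
4⁶ = 4096 falls short of 192433/33 but 4⁷ = 16384 reaches it, so n = 7.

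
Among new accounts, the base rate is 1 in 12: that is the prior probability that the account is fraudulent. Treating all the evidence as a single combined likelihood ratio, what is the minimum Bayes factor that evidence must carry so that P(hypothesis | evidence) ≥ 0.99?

1089

Prior odds = (1/12)/(11/12) = 1/11.
Target odds = 0.99/0.01 = 99.
Required Bayes factor = 99 ÷ (1/11) = 1089.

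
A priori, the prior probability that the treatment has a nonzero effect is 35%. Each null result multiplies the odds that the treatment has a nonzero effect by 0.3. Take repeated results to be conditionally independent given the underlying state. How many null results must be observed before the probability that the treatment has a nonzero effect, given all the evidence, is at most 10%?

Prior odds = 0.35/0.65 = 7/13.
Likelihood ratio per null result = 0.3.
Target posterior odds = 0.1/0.9 = 1/9.
Need (7/13) × 0.3ⁿ ≤ 1/9, i.e. 0.3ⁿ ≤ 13/63.
0.3¹ = 0.3 is still above 13/63 but 0.3² = 0.09 is at or below it, so n = 2.

2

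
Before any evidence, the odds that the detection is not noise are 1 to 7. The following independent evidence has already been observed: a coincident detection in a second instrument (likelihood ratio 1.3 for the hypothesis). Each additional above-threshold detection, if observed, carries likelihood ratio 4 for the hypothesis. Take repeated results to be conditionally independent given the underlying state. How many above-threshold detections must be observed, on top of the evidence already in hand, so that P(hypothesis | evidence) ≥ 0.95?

4

Prior odds = 1/7.
Bayes factor of the evidence already in hand = 1.3.
Odds after that evidence = (1/7) × 1.3 = 13/70.
Target odds = 0.95/0.05 = 19.
Need 4ⁿ ≥ 19 ÷ (13/70) = 1330/13.
4³ = 64 falls short of 1330/13 but 4⁴ = 256 reaches it, so n = 4.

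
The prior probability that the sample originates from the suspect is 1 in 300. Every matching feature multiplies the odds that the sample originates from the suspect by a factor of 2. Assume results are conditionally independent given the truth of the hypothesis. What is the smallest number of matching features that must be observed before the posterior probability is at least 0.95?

Prior odds = (1/300)/(299/300) = 1/299.
Likelihood ratio per matching feature = 2.
Target odds: 0.95 ÷ 0.05 = 19.
Require 2ⁿ ≥ 19 ÷ (1/299) = 5681.
2¹² = 4096 falls short of 5681 but 2¹³ = 8192 reaches it, so n = 13.

13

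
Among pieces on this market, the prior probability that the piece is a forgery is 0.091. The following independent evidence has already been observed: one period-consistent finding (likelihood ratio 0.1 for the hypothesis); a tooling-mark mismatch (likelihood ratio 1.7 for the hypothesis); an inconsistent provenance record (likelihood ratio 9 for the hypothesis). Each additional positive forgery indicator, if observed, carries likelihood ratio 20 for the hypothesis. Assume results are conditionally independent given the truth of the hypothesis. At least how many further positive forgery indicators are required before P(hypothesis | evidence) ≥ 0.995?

Prior odds = 0.091/0.909 = 91/909.
Combined Bayes factor of the evidence already in hand = 0.1 × 1.7 × 9 = 1.53.
Odds after that evidence = (91/909) × 1.53 = 1547/10100.
Target odds = 0.995/0.005 = 199.
Need 20ⁿ ≥ 199 ÷ (1547/10100) = 2009900/1547.
20² = 400 falls short of 2009900/1547 but 20³ = 8000 reaches it, so n = 3.

3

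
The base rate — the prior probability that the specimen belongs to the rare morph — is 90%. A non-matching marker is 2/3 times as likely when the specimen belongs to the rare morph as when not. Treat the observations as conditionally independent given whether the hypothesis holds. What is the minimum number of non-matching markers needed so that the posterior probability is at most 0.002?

Prior odds = 0.9/0.1 = 9.
Likelihood ratio per non-matching marker = 2/3.
Target odds: 0.002 ÷ 0.998 = 1/499.
Need 9 × (2/3)ⁿ ≤ 1/499, i.e. (2/3)ⁿ ≤ 1/4491.
(2/3)²⁰ ≈0.000300729 is still above 1/4491 but (2/3)²¹ ≈0.000200486 is at or below it, so n = 21.

21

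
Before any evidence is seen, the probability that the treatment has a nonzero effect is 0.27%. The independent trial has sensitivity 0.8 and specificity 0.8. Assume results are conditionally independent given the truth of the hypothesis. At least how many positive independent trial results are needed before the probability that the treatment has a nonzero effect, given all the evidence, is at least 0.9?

6

Prior odds: 0.0027 ÷ 0.9973 = 27/9973.
False-positive rate = 1 − 0.8 = 0.2; likelihood ratio of a positive = 0.8/0.2 = 4.
Target posterior odds = 0.9/0.1 = 9.
Require 4ⁿ ≥ 9 ÷ (27/9973) = 9973/3.
4⁵ = 1024 falls short of 9973/3 but 4⁶ = 4096 reaches it, so n = 6.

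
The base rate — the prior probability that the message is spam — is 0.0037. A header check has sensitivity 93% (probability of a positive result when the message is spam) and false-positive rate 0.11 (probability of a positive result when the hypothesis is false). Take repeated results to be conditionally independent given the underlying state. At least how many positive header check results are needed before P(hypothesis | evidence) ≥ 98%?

Prior odds: 0.0037 ÷ 0.9963 = 37/9963.
Likelihood ratio of a positive result = 0.93/0.11 = 93/11.
Target odds: 0.98 ÷ 0.02 = 49.
Require (93/11)ⁿ ≥ 49 ÷ (37/9963) = 488187/37.
(93/11)⁴ = 74805201/14641 falls short of 488187/37 but (93/11)⁵ ≈43196.8 reaches it, so n = 5.

5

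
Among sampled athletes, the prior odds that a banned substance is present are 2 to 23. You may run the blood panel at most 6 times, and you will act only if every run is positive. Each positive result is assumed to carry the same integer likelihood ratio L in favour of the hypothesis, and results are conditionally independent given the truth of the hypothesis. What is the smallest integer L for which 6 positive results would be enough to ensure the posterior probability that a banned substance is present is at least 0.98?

3

Prior odds = 2/23.
Target odds = 0.98/0.02 = 49.
Need L⁶ ≥ 49 ÷ (2/23) = 563.5.
2⁶ = 64 < 563.5 ≤ 729 = 3⁶, so L = 3.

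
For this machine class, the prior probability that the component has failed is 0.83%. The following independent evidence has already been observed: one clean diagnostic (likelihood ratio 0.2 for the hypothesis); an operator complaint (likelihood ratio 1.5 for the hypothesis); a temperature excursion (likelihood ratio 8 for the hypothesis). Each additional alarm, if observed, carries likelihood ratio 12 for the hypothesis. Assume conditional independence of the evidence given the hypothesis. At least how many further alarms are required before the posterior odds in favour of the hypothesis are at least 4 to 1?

3

Prior odds = 0.0083/0.9917 = 83/9917.
Combined Bayes factor of the evidence already in hand = 0.2 × 1.5 × 8 = 2.4.
Odds after that evidence = (83/9917) × 2.4 = 996/49585.
Target odds = 4.
Need 12ⁿ ≥ 4 ÷ (996/49585) = 49585/249.
12² = 144 falls short of 49585/249 but 12³ = 1728 reaches it, so n = 3.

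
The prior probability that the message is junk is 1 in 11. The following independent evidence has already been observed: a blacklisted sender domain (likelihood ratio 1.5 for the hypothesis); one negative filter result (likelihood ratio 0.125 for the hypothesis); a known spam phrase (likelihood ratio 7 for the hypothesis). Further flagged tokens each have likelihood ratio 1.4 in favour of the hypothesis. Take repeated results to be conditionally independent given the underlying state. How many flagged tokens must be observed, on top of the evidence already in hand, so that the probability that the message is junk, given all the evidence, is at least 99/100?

20

Prior odds = (1/11)/(10/11) = 0.1.
Combined Bayes factor of the evidence already in hand = 1.5 × 0.125 × 7 = 1.3125.
Odds after that evidence = 0.1 × 1.3125 = 0.13125.
Target odds = 0.99/0.01 = 99.
Need 1.4ⁿ ≥ 99 ÷ 0.13125 = 5280/7.
1.4¹⁹ ≈597.63 falls short of 5280/7 but 1.4²⁰ ≈836.683 reaches it, so n = 20.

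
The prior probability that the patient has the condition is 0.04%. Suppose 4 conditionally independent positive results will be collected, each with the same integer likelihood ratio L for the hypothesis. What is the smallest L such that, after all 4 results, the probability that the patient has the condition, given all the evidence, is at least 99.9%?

Prior odds = 0.0004/0.9996 = 1/2499.
Target odds = 0.999/0.001 = 999.
Need L⁴ ≥ 999 ÷ (1/2499) = 2496501.
39⁴ = 2313441 < 2496501 ≤ 2560000 = 40⁴, so L = 40.

40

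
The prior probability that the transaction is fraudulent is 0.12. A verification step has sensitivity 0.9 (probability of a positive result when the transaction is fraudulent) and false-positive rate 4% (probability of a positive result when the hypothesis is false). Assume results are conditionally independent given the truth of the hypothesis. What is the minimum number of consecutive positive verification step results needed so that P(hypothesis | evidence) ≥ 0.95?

2

Prior odds = 0.12/0.88 = 3/22.
Likelihood ratio of a positive result = 0.9/0.04 = 22.5.
Target posterior odds = 0.95/0.05 = 19.
Need (3/22) × 22.5ⁿ ≥ 19, i.e. 22.5ⁿ ≥ 418/3.
22.5¹ = 22.5 falls short of 418/3 but 22.5² = 506.25 reaches it, so n = 2.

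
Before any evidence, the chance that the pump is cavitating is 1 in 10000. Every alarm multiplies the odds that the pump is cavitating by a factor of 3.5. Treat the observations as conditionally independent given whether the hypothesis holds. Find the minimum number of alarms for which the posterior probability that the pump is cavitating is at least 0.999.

Prior odds = 0.0001/0.9999 = 1/9999.
Likelihood ratio per alarm = 3.5.
Target odds: 0.999 ÷ 0.001 = 999.
Require 3.5ⁿ ≥ 999 ÷ (1/9999) = 9989001.
3.5¹² ≈3.37922e+06 falls short of 9989001 but 3.5¹³ ≈1.18273e+07 reaches it, so n = 13.

13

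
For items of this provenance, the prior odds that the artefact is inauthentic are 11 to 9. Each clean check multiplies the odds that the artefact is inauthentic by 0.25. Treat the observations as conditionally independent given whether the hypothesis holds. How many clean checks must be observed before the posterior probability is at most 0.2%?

Prior odds = 11/9.
Likelihood ratio per clean check = 0.25.
Target posterior odds = 0.002/0.998 = 1/499.
Need (11/9) × 0.25ⁿ ≤ 1/499, i.e. 0.25ⁿ ≤ 9/5489.
0.25⁴ = 0.00390625 is still above 9/5489 but 0.25⁵ = 1/1024 is at or below it, so n = 5.

5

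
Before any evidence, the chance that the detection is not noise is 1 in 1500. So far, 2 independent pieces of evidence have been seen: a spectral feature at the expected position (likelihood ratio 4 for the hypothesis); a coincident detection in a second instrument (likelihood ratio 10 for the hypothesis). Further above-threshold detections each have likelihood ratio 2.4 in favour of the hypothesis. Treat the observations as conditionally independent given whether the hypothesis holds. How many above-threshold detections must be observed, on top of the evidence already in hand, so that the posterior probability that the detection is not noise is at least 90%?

7

Prior odds = (1/1500)/(1499/1500) = 1/1499.
Combined Bayes factor of the evidence already in hand = 4 × 10 = 40.
Odds after that evidence = (1/1499) × 40 = 40/1499.
Target odds = 0.9/0.1 = 9.
Need 2.4ⁿ ≥ 9 ÷ (40/1499) = 337.275.
2.4⁶ = 2985984/15625 falls short of 337.275 but 2.4⁷ = 35831808/78125 reaches it, so n = 7.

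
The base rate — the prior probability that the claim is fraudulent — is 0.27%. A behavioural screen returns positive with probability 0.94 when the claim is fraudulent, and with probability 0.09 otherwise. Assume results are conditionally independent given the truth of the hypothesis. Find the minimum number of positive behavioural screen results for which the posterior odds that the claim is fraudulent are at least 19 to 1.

Prior odds: 0.0027 ÷ 0.9973 = 27/9973.
Likelihood ratio of a positive result = 0.94/0.09 = 94/9.
Target odds = 19.
Need (27/9973) × (94/9)ⁿ ≥ 19, i.e. (94/9)ⁿ ≥ 189487/27.
(94/9)³ = 830584/729 falls short of 189487/27 but (94/9)⁴ = 78074896/6561 reaches it, so n = 4.

4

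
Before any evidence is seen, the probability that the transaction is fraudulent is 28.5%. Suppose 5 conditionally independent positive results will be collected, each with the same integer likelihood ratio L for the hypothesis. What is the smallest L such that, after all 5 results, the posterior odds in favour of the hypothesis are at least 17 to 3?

2

Prior odds = 0.285/0.715 = 57/143.
Target odds = 17/3.
Need L⁵ ≥ 17/3 ÷ (57/143) = 2431/171.
1⁵ = 1 < 2431/171 ≤ 32 = 2⁵, so L = 2.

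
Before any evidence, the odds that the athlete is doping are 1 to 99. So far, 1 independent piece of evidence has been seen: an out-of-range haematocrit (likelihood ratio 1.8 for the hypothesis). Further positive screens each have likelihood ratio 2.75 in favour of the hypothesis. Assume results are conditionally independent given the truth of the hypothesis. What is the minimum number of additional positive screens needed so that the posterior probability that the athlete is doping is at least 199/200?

Prior odds = 1/99.
Bayes factor of the evidence already in hand = 1.8.
Odds after that evidence = (1/99) × 1.8 = 1/55.
Target odds = 0.995/0.005 = 199.
Need 2.75ⁿ ≥ 199 ÷ (1/55) = 10945.
2.75⁹ ≈8994.86 falls short of 10945 but 2.75¹⁰ ≈24735.9 reaches it, so n = 10.

10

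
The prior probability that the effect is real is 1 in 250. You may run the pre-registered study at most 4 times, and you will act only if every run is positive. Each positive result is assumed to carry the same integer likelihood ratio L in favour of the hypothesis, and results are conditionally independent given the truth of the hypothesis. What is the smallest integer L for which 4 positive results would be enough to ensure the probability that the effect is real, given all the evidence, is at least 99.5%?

Prior odds = 0.004/0.996 = 1/249.
Target odds = 0.995/0.005 = 199.
Need L⁴ ≥ 199 ÷ (1/249) = 49551.
14⁴ = 38416 < 49551 ≤ 50625 = 15⁴, so L = 15.

15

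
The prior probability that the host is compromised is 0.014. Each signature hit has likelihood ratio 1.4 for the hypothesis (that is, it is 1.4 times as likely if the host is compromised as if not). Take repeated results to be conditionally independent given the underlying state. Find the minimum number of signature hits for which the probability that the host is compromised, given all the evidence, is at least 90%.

Prior odds = 0.014/0.986 = 7/493.
Likelihood ratio per signature hit = 1.4.
Target posterior odds = 0.9/0.1 = 9.
Require 1.4ⁿ ≥ 9 ÷ (7/493) = 4437/7.
1.4¹⁹ ≈597.63 falls short of 4437/7 but 1.4²⁰ ≈836.683 reaches it, so n = 20.

20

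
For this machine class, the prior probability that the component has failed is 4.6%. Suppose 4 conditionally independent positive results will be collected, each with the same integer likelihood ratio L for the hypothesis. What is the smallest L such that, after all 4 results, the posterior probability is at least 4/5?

Prior odds = 0.046/0.954 = 23/477.
Target odds = 0.8/0.2 = 4.
Need L⁴ ≥ 4 ÷ (23/477) = 1908/23.
3⁴ = 81 < 1908/23 ≤ 256 = 4⁴, so L = 4.

4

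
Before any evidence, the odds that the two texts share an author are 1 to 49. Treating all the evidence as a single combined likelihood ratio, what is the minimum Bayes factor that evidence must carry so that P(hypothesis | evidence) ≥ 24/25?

1176

Prior odds = 1/49.
Target odds = 0.96/0.04 = 24.
Required Bayes factor = 24 ÷ (1/49) = 1176.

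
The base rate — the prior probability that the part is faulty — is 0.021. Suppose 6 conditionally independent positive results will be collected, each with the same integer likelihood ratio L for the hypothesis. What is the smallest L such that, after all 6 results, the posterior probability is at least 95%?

4

Prior odds = 0.021/0.979 = 21/979.
Target odds = 0.95/0.05 = 19.
Need L⁶ ≥ 19 ÷ (21/979) = 18601/21.
3⁶ = 729 < 18601/21 ≤ 4096 = 4⁶, so L = 4.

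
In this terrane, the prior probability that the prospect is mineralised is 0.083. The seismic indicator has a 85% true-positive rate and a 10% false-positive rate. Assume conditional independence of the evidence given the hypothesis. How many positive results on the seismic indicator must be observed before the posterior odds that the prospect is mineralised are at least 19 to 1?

Prior odds = 0.083/0.917 = 83/917.
Likelihood ratio of a positive result = 0.85/0.1 = 8.5.
Target odds = 19.
Need (83/917) × 8.5ⁿ ≥ 19, i.e. 8.5ⁿ ≥ 17423/83.
8.5² = 72.25 falls short of 17423/83 but 8.5³ = 614.125 reaches it, so n = 3.

3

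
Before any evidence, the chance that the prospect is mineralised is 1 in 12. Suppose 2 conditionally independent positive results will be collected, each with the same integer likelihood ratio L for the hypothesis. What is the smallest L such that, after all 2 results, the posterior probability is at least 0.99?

Prior odds = (1/12)/(11/12) = 1/11.
Target odds = 0.99/0.01 = 99.
Need L² ≥ 99 ÷ (1/11) = 1089.
32² = 1024 < 1089 ≤ 1089 = 33², so L = 33.

33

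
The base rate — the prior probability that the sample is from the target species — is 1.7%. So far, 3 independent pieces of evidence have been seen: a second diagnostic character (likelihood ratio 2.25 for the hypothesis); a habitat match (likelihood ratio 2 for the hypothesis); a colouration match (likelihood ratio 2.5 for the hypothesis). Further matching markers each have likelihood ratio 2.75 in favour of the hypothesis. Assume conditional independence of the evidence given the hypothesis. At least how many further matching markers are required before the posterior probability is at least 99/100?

7

Prior odds = 0.017/0.983 = 17/983.
Combined Bayes factor of the evidence already in hand = 2.25 × 2 × 2.5 = 11.25.
Odds after that evidence = (17/983) × 11.25 = 765/3932.
Target odds = 0.99/0.01 = 99.
Need 2.75ⁿ ≥ 99 ÷ (765/3932) = 43252/85.
2.75⁶ = 1771561/4096 falls short of 43252/85 but 2.75⁷ = 19487171/16384 reaches it, so n = 7.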